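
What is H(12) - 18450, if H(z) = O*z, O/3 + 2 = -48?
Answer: -20250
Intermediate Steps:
O = -150 (O = -6 + 3*(-48) = -6 - 144 = -150)
H(z) = -150*z
H(12) - 18450 = -150*12 - 18450 = -1800 - 18450 = -20250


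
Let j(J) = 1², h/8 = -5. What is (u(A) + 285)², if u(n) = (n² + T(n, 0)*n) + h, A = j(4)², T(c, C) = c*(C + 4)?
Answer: 62500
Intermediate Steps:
h = -40 (h = 8*(-5) = -40)
j(J) = 1
T(c, C) = c*(4 + C)
A = 1 (A = 1² = 1)
u(n) = -40 + 5*n² (u(n) = (n² + (n*(4 + 0))*n) - 40 = (n² + (n*4)*n) - 40 = (n² + (4*n)*n) - 40 = (n² + 4*n²) - 40 = 5*n² - 40 = -40 + 5*n²)
(u(A) + 285)² = ((-40 + 5*1²) + 285)² = ((-40 + 5*1) + 285)² = ((-40 + 5) + 285)² = (-35 + 285)² = 250² = 62500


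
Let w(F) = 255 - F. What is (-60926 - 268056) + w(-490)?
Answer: -328237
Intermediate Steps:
(-60926 - 268056) + w(-490) = (-60926 - 268056) + (255 - 1*(-490)) = -328982 + (255 + 490) = -328982 + 745 = -328237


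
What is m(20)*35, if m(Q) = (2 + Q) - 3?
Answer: 665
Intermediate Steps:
m(Q) = -1 + Q
m(20)*35 = (-1 + 20)*35 = 19*35 = 665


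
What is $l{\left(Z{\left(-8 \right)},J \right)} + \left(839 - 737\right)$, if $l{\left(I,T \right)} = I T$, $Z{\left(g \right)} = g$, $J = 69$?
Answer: $-450$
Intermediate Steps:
$l{\left(Z{\left(-8 \right)},J \right)} + \left(839 - 737\right) = \left(-8\right) 69 + \left(839 - 737\right) = -552 + \left(839 - 737\right) = -552 + 102 = -450$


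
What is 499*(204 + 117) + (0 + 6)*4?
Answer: 160203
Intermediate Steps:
499*(204 + 117) + (0 + 6)*4 = 499*321 + 6*4 = 160179 + 24 = 160203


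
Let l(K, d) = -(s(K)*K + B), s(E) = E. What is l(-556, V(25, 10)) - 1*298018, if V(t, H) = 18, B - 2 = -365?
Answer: -606791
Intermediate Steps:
B = -363 (B = 2 - 365 = -363)
l(K, d) = 363 - K**2 (l(K, d) = -(K*K - 363) = -(K**2 - 363) = -(-363 + K**2) = 363 - K**2)
l(-556, V(25, 10)) - 1*298018 = (363 - 1*(-556)**2) - 1*298018 = (363 - 1*309136) - 298018 = (363 - 309136) - 298018 = -308773 - 298018 = -606791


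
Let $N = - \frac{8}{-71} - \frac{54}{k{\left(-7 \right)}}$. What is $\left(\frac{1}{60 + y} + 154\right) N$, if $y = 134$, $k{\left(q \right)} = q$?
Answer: $\frac{58110765}{48209} \approx 1205.4$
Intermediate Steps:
$N = \frac{3890}{497}$ ($N = - \frac{8}{-71} - \frac{54}{-7} = \left(-8\right) \left(- \frac{1}{71}\right) - - \frac{54}{7} = \frac{8}{71} + \frac{54}{7} = \frac{3890}{497} \approx 7.827$)
$\left(\frac{1}{60 + y} + 154\right) N = \left(\frac{1}{60 + 134} + 154\right) \frac{3890}{497} = \left(\frac{1}{194} + 154\right) \frac{3890}{497} = \frac{29877}{194} \cdot \frac{3890}{497} = \frac{58110765}{48209}$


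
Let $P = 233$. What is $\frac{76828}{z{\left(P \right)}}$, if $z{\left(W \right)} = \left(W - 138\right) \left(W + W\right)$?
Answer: $\frac{38414}{22135} \approx 1.7354$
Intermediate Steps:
$z{\left(W \right)} = 2 W \left(-138 + W\right)$ ($z{\left(W \right)} = \left(-138 + W\right) 2 W = 2 W \left(-138 + W\right)$)
$\frac{76828}{z{\left(P \right)}} = \frac{76828}{2 \cdot 233 \left(-138 + 233\right)} = \frac{76828}{2 \cdot 233 \cdot 95} = \frac{76828}{44270} = 76828 \cdot \frac{1}{44270} = \frac{38414}{22135}$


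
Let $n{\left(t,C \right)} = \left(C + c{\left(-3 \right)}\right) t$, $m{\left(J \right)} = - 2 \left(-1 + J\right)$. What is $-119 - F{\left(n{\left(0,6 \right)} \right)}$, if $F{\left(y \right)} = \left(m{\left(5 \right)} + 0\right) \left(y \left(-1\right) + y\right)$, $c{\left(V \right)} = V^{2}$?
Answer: $-119$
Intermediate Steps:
$m{\left(J \right)} = 2 - 2 J$
$n{\left(t,C \right)} = t \left(9 + C\right)$ ($n{\left(t,C \right)} = \left(C + \left(-3\right)^{2}\right) t = \left(C + 9\right) t = \left(9 + C\right) t = t \left(9 + C\right)$)
$F{\left(y \right)} = 0$ ($F{\left(y \right)} = \left(\left(2 - 10\right) + 0\right) \left(y \left(-1\right) + y\right) = \left(\left(2 - 10\right) + 0\right) \left(- y + y\right) = \left(-8 + 0\right) 0 = \left(-8\right) 0 = 0$)
$-119 - F{\left(n{\left(0,6 \right)} \right)} = -119 - 0 = -119 + 0 = -119$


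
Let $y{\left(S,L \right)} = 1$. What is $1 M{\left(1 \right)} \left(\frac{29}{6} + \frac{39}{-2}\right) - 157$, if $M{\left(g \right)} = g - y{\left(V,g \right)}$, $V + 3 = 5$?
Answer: $-157$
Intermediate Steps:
$V = 2$ ($V = -3 + 5 = 2$)
$M{\left(g \right)} = -1 + g$ ($M{\left(g \right)} = g - 1 = -1 + g$)
$1 M{\left(1 \right)} \left(\frac{29}{6} + \frac{39}{-2}\right) - 157 = 1 \left(-1 + 1\right) \left(\frac{29}{6} + \frac{39}{-2}\right) - 157 = 1 \cdot 0 \left(29 \cdot \frac{1}{6} + 39 \left(- \frac{1}{2}\right)\right) - 157 = 0 \left(\frac{29}{6} - \frac{39}{2}\right) - 157 = 0 \left(- \frac{44}{3}\right) - 157 = 0 - 157 = -157$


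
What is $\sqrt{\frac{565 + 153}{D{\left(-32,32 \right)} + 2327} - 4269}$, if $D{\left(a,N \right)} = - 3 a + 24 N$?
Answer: $\frac{i \sqrt{43466720251}}{3191} \approx 65.336 i$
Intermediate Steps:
$\sqrt{\frac{565 + 153}{D{\left(-32,32 \right)} + 2327} - 4269} = \sqrt{\frac{565 + 153}{\left(\left(-3\right) \left(-32\right) + 24 \cdot 32\right) + 2327} - 4269} = \sqrt{\frac{718}{\left(96 + 768\right) + 2327} - 4269} = \sqrt{\frac{718}{864 + 2327} - 4269} = \sqrt{\frac{718}{3191} - 4269} = \sqrt{- \frac{13621661}{3191}} = \frac{i \sqrt{43466720251}}{3191}$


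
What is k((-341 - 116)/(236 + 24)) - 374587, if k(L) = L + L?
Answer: -48696767/130 ≈ -3.7459e+5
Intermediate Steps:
k(L) = 2*L
k((-341 - 116)/(236 + 24)) - 374587 = 2*((-341 - 116)/(236 + 24)) - 374587 = 2*(-457/260) - 374587 = -457/130 - 374587 = -48696767/130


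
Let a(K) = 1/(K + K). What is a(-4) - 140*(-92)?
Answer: 103039/8 ≈ 12880.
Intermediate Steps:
a(K) = 1/(2*K)
a(-4) - 140*(-92) = (1/2)/(-4) - 140*(-92) = (1/2)*(-1/4) + 12880 = -1/8 + 12880 = 103039/8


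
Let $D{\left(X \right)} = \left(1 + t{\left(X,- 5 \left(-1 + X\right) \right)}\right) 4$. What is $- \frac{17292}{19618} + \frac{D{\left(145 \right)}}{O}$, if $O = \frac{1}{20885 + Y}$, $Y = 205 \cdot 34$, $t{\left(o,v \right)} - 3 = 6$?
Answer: $\frac{10929179154}{9809} \approx 1.1142 \cdot 10^{6}$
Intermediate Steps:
$t{\left(o,v \right)} = 9$ ($t{\left(o,v \right)} = 3 + 6 = 9$)
$Y = 6970$
$D{\left(X \right)} = 40$ ($D{\left(X \right)} = \left(1 + 9\right) 4 = 10 \cdot 4 = 40$)
$O = \frac{1}{27855}$ ($O = \frac{1}{20885 + 6970} = \frac{1}{27855} \approx 3.59 \cdot 10^{-5}$)
$- \frac{17292}{19618} + \frac{D{\left(145 \right)}}{O} = - \frac{17292}{19618} + 40 \frac{1}{\frac{1}{27855}} = \left(-17292\right) \frac{1}{19618} + 40 \cdot 27855 = - \frac{8646}{9809} + 1114200 = \frac{10929179154}{9809}$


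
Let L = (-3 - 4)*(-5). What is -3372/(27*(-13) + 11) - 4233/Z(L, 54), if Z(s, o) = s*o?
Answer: 82231/10710 ≈ 7.6780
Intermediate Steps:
L = 35 (L = -7*(-5) = 35)
Z(s, o) = o*s
-3372/(27*(-13) + 11) - 4233/Z(L, 54) = -3372/(27*(-13) + 11) - 4233/(54*35) = -3372/(-351 + 11) - 4233/1890 = -3372/(-340) - 4233*1/1890 = -3372*(-1/340) - 1411/630 = 843/85 - 1411/630 = 82231/10710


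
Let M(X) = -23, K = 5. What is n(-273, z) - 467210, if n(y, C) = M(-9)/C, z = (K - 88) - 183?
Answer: -124277837/266 ≈ -4.6721e+5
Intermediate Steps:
z = -266 (z = (5 - 88) - 183 = -83 - 183 = -266)
n(y, C) = -23/C
n(-273, z) - 467210 = -23/(-266) - 467210 = -23*(-1/266) - 467210 = 23/266 - 467210 = -124277837/266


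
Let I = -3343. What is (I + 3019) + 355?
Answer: 31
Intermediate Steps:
(I + 3019) + 355 = (-3343 + 3019) + 355 = -324 + 355 = 31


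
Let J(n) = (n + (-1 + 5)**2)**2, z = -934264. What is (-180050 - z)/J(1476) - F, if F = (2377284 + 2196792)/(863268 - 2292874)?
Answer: 2815103694137/795598612696 ≈ 3.5383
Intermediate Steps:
J(n) = (16 + n)**2 (J(n) = (n + 4**2)**2 = (n + 16)**2 = (16 + n)**2)
F = -2287038/714803 (F = 4574076/(-1429606) = 4574076*(-1/1429606) = -2287038/714803 ≈ -3.1995)
(-180050 - z)/J(1476) - F = (-180050 - 1*(-934264))/((16 + 1476)**2) - 1*(-2287038/714803) = (-180050 + 934264)/(1492**2) + 2287038/714803 = 754214/2226064 + 2287038/714803 = 754214*(1/2226064) + 2287038/714803 = 377107/1113032 + 2287038/714803 = 2815103694137/795598612696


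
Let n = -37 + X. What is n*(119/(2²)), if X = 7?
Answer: -1785/2 ≈ -892.50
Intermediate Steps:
n = -30 (n = -37 + 7 = -30)
n*(119/(2²)) = -3570/(2²) = -3570/4 = -30*119/4 = -1785/2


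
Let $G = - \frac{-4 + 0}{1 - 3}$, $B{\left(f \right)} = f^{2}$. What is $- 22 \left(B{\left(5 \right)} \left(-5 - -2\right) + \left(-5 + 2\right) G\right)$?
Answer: $1518$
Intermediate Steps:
$G = -2$ ($G = - \frac{-4}{-2} = - \frac{\left(-4\right) \left(-1\right)}{2} = \left(-1\right) 2 = -2$)
$- 22 \left(B{\left(5 \right)} \left(-5 - -2\right) + \left(-5 + 2\right) G\right) = - 22 \left(5^{2} \left(-5 - -2\right) + \left(-5 + 2\right) \left(-2\right)\right) = - 22 \left(25 \left(-5 + 2\right) - -6\right) = - 22 \left(25 \left(-3\right) + 6\right) = - 22 \left(-75 + 6\right) = \left(-22\right) \left(-69\right) = 1518$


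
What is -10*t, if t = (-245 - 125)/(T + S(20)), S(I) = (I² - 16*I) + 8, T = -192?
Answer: -925/26 ≈ -35.577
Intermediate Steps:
S(I) = 8 + I² - 16*I
t = 185/52 (t = (-245 - 125)/(-192 + (8 + 20² - 16*20)) = -370/(-192 + (8 + 400 - 320)) = -370/(-192 + 88) = -370/(-104) = -370*(-1/104) = 185/52 ≈ 3.5577)
-10*t = -10*185/52 = -925/26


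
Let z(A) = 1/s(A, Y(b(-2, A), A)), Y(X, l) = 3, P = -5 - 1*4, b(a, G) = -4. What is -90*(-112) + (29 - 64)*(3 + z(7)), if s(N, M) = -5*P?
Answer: 89768/9 ≈ 9974.2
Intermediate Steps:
P = -9 (P = -5 - 4 = -9)
s(N, M) = 45 (s(N, M) = -5*(-9) = 45)
z(A) = 1/45
-90*(-112) + (29 - 64)*(3 + z(7)) = -90*(-112) + (29 - 64)*(3 + 1/45) = 10080 - 35*136/45 = 10080 - 952/9 = 89768/9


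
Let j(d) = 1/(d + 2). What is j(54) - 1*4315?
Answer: -241639/56 ≈ -4315.0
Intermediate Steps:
j(d) = 1/(2 + d)
j(54) - 1*4315 = 1/(2 + 54) - 1*4315 = 1/56 - 4315 = -241639/56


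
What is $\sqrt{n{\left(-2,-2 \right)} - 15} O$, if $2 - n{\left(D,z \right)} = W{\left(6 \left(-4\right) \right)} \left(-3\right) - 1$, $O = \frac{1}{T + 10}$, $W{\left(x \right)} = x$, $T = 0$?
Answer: $\frac{i \sqrt{21}}{5} \approx 0.91652 i$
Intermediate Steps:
$O = \frac{1}{10}$ ($O = \frac{1}{0 + 10} = \frac{1}{10} \approx 0.1$)
$n{\left(D,z \right)} = -69$ ($n{\left(D,z \right)} = 2 - \left(6 \left(-4\right) \left(-3\right) - 1\right) = 2 - \left(\left(-24\right) \left(-3\right) - 1\right) = 2 - \left(72 - 1\right) = 2 - 71 = -69$)
$\sqrt{n{\left(-2,-2 \right)} - 15} O = \sqrt{-69 - 15} \cdot \frac{1}{10} = \sqrt{-84} \cdot \frac{1}{10} = 2 i \sqrt{21} \cdot \frac{1}{10} = \frac{i \sqrt{21}}{5}$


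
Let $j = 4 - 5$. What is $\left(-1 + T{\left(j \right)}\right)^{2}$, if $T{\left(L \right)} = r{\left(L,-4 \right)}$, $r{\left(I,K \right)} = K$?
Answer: $25$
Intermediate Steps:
$j = -1$
$T{\left(L \right)} = -4$
$\left(-1 + T{\left(j \right)}\right)^{2} = \left(-1 - 4\right)^{2} = \left(-5\right)^{2} = 25$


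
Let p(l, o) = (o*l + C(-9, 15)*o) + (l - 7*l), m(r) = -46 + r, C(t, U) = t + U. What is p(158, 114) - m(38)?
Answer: 17756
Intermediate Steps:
C(t, U) = U + t
p(l, o) = -6*l + 6*o + l*o (p(l, o) = (o*l + (15 - 9)*o) + (l - 7*l) = (l*o + 6*o) - 6*l = (6*o + l*o) - 6*l = -6*l + 6*o + l*o)
p(158, 114) - m(38) = (-6*158 + 6*114 + 158*114) - (-46 + 38) = (-948 + 684 + 18012) - 1*(-8) = 17748 + 8 = 17756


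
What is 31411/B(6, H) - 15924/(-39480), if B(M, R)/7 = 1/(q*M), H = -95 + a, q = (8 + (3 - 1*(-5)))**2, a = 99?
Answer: 22676230447/3290 ≈ 6.8925e+6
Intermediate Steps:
q = 256 (q = (8 + (3 + 5))**2 = (8 + 8)**2 = 16**2 = 256)
H = 4 (H = -95 + 99 = 4)
B(M, R) = 7/(256*M) (B(M, R) = 7/((256*M)) = 7*(1/(256*M)) = 7/(256*M))
31411/B(6, H) - 15924/(-39480) = 31411/(((7/256)/6)) - 15924/(-39480) = 31411/(((7/256)*(1/6))) - 15924*(-1/39480) = 31411/(7/1536) + 1327/3290 = 31411*(1536/7) + 1327/3290 = 48247296/7 + 1327/3290 = 22676230447/3290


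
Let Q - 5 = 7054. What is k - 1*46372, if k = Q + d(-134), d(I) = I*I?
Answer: -21357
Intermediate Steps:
Q = 7059 (Q = 5 + 7054 = 7059)
d(I) = I**2
k = 25015 (k = 7059 + (-134)**2 = 7059 + 17956 = 25015)
k - 1*46372 = 25015 - 1*46372 = 25015 - 46372 = -21357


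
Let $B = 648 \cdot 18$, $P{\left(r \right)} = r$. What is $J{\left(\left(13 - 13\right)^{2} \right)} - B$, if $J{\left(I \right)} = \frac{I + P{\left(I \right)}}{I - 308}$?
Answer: $-11664$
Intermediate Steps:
$B = 11664$
$J{\left(I \right)} = \frac{2 I}{-308 + I}$ ($J{\left(I \right)} = \frac{I + I}{I - 308} = \frac{2 I}{-308 + I}$)
$J{\left(\left(13 - 13\right)^{2} \right)} - B = \frac{2 \left(13 - 13\right)^{2}}{-308 + \left(13 - 13\right)^{2}} - 11664 = \frac{2 \cdot 0^{2}}{-308 + 0^{2}} - 11664 = 2 \cdot 0 \frac{1}{-308 + 0} - 11664 = 2 \cdot 0 \frac{1}{-308} - 11664 = 2 \cdot 0 \left(- \frac{1}{308}\right) - 11664 = 0 - 11664 = -11664$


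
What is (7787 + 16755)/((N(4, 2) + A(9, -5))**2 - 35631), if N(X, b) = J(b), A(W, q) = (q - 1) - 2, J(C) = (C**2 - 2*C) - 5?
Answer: -1753/2533 ≈ -0.69206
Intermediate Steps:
J(C) = -5 + C**2 - 2*C
A(W, q) = -3 + q (A(W, q) = (-1 + q) - 2 = -3 + q)
N(X, b) = -5 + b**2 - 2*b
(7787 + 16755)/((N(4, 2) + A(9, -5))**2 - 35631) = (7787 + 16755)/(((-5 + 2**2 - 2*2) + (-3 - 5))**2 - 35631) = 24542/(((-5 + 4 - 4) - 8)**2 - 35631) = 24542/((-5 - 8)**2 - 35631) = 24542/((-13)**2 - 35631) = 24542/(169 - 35631) = 24542/(-35462) = 24542*(-1/35462) = -1753/2533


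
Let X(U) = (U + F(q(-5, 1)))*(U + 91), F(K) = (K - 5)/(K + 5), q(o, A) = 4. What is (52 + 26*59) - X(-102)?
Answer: 4165/9 ≈ 462.78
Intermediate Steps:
F(K) = (-5 + K)/(5 + K)
X(U) = (91 + U)*(-⅑ + U) (X(U) = (U + (-5 + 4)/(5 + 4))*(U + 91) = (U - 1/9)*(91 + U) = (U + (⅑)*(-1))*(91 + U) = (U - ⅑)*(91 + U) = (-⅑ + U)*(91 + U) = (91 + U)*(-⅑ + U))
(52 + 26*59) - X(-102) = (52 + 26*59) - (-91/9 + (-102)² + (818/9)*(-102)) = (52 + 1534) - (-91/9 + 10404 - 27812/3) = 1586 - 1*10109/9 = 1586 - 10109/9 = 4165/9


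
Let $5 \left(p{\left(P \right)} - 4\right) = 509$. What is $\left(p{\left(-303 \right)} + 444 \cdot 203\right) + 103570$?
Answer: $\frac{969039}{5} \approx 1.9381 \cdot 10^{5}$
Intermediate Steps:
$p{\left(P \right)} = \frac{529}{5}$ ($p{\left(P \right)} = 4 + \frac{1}{5} \cdot 509 = 4 + \frac{509}{5} = \frac{529}{5}$)
$\left(p{\left(-303 \right)} + 444 \cdot 203\right) + 103570 = \left(\frac{529}{5} + 444 \cdot 203\right) + 103570 = \left(\frac{529}{5} + 90132\right) + 103570 = \frac{451189}{5} + 103570 = \frac{969039}{5}$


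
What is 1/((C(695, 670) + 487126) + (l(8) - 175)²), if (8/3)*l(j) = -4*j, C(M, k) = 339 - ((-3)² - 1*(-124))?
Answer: 1/522301 ≈ 1.9146e-6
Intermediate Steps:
C(M, k) = 206 (C(M, k) = 339 - (9 + 124) = 339 - 1*133 = 339 - 133 = 206)
l(j) = -3*j/2 (l(j) = 3*(-4*j)/8 = -3*j/2)
1/((C(695, 670) + 487126) + (l(8) - 175)²) = 1/((206 + 487126) + (-3/2*8 - 175)²) = 1/(487332 + (-12 - 175)²) = 1/(487332 + (-187)²) = 1/(487332 + 34969) = 1/522301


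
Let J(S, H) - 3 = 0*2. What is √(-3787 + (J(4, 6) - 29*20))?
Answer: 2*I*√1091 ≈ 66.061*I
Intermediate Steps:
J(S, H) = 3 (J(S, H) = 3 + 0*2 = 3 + 0 = 3)
√(-3787 + (J(4, 6) - 29*20)) = √(-3787 + (3 - 29*20)) = √(-3787 + (3 - 580)) = √(-3787 - 577) = √(-4364) = 2*I*√1091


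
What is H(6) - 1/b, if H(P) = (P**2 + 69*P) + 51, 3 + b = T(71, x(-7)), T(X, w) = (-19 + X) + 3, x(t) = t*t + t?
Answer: 26051/52 ≈ 500.98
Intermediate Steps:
x(t) = t + t**2 (x(t) = t**2 + t = t + t**2)
T(X, w) = -16 + X
b = 52 (b = -3 + (-16 + 71) = -3 + 55 = 52)
H(P) = 51 + P**2 + 69*P
H(6) - 1/b = (51 + 6**2 + 69*6) - 1/52 = (51 + 36 + 414) - 1*1/52 = 501 - 1/52 = 26051/52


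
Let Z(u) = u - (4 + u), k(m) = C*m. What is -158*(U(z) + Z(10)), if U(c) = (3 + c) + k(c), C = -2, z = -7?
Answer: -948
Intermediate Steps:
k(m) = -2*m
U(c) = 3 - c (U(c) = (3 + c) - 2*c = 3 - c)
Z(u) = -4 (Z(u) = u + (-4 - u) = -4)
-158*(U(z) + Z(10)) = -158*((3 - 1*(-7)) - 4) = -158*((3 + 7) - 4) = -158*(10 - 4) = -158*6 = -948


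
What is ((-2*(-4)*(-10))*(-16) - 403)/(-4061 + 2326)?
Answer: -877/1735 ≈ -0.50548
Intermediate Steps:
((-2*(-4)*(-10))*(-16) - 403)/(-4061 + 2326) = ((8*(-10))*(-16) - 403)/(-1735) = (-80*(-16) - 403)*(-1/1735) = (1280 - 403)*(-1/1735) = 877*(-1/1735) = -877/1735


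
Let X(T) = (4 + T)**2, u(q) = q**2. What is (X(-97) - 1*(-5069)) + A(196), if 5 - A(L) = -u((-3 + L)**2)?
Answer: 1387501724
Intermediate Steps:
A(L) = 5 + (-3 + L)**4 (A(L) = 5 - (-1)*((-3 + L)**2)**2 = 5 - (-1)*(-3 + L)**4 = 5 + (-3 + L)**4)
(X(-97) - 1*(-5069)) + A(196) = ((4 - 97)**2 - 1*(-5069)) + (5 + (-3 + 196)**4) = ((-93)**2 + 5069) + (5 + 193**4) = (8649 + 5069) + (5 + 1387488001) = 13718 + 1387488006 = 1387501724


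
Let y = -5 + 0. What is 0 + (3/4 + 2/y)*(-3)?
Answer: -21/20 ≈ -1.0500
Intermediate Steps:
y = -5
0 + (3/4 + 2/y)*(-3) = 0 + (3/4 + 2/(-5))*(-3) = 0 + (3*(1/4) + 2*(-1/5))*(-3) = 0 + (3/4 - 2/5)*(-3) = 0 + (7/20)*(-3) = 0 - 21/20 = -21/20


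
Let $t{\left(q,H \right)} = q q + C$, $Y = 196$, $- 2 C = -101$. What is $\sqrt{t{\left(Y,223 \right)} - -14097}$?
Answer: $\frac{\sqrt{210254}}{2} \approx 229.27$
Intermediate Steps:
$C = \frac{101}{2}$ ($C = \left(- \frac{1}{2}\right) \left(-101\right) = \frac{101}{2} \approx 50.5$)
$t{\left(q,H \right)} = \frac{101}{2} + q^{2}$ ($t{\left(q,H \right)} = q q + \frac{101}{2} = q^{2} + \frac{101}{2} = \frac{101}{2} + q^{2}$)
$\sqrt{t{\left(Y,223 \right)} - -14097} = \sqrt{\left(\frac{101}{2} + 196^{2}\right) - -14097} = \sqrt{\left(\frac{101}{2} + 38416\right) + \left(-876 + 14973\right)} = \sqrt{\frac{76933}{2} + 14097} = \sqrt{\frac{105127}{2}} = \frac{\sqrt{210254}}{2}$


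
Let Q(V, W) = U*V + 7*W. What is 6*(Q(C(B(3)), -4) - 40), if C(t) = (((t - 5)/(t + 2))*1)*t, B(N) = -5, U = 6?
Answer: -1008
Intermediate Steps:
C(t) = t*(-5 + t)/(2 + t) (C(t) = (((-5 + t)/(2 + t))*1)*t = ((-5 + t)/(2 + t))*t = t*(-5 + t)/(2 + t))
Q(V, W) = 6*V + 7*W
6*(Q(C(B(3)), -4) - 40) = 6*((6*(-5*(-5 - 5)/(2 - 5)) + 7*(-4)) - 40) = 6*((6*(-5*(-10)/(-3)) - 28) - 40) = 6*((6*(-5*(-⅓)*(-10)) - 28) - 40) = 6*((6*(-50/3) - 28) - 40) = 6*((-100 - 28) - 40) = 6*(-128 - 40) = 6*(-168) = -1008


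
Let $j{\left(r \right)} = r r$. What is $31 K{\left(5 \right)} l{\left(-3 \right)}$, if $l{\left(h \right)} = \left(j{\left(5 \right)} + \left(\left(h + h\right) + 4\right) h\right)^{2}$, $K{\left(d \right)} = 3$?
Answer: $89373$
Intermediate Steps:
$j{\left(r \right)} = r^{2}$
$l{\left(h \right)} = \left(25 + h \left(4 + 2 h\right)\right)^{2}$ ($l{\left(h \right)} = \left(5^{2} + \left(\left(h + h\right) + 4\right) h\right)^{2} = \left(25 + \left(2 h + 4\right) h\right)^{2} = \left(25 + \left(4 + 2 h\right) h\right)^{2} = \left(25 + h \left(4 + 2 h\right)\right)^{2}$)
$31 K{\left(5 \right)} l{\left(-3 \right)} = 31 \cdot 3 \left(25 + 2 \left(-3\right)^{2} + 4 \left(-3\right)\right)^{2} = 93 \left(25 + 2 \cdot 9 - 12\right)^{2} = 93 \left(25 + 18 - 12\right)^{2} = 93 \cdot 31^{2} = 93 \cdot 961 = 89373$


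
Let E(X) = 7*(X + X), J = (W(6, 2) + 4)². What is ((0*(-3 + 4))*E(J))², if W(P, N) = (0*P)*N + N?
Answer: 0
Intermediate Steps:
W(P, N) = N (W(P, N) = 0*N + N = 0 + N = N)
J = 36 (J = (2 + 4)² = 6² = 36)
E(X) = 14*X (E(X) = 7*(2*X) = 14*X)
((0*(-3 + 4))*E(J))² = ((0*(-3 + 4))*(14*36))² = ((0*1)*504)² = (0*504)² = 0² = 0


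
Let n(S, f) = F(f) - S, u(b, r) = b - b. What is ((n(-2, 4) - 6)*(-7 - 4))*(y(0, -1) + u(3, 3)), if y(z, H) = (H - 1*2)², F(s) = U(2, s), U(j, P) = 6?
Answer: -198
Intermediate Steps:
u(b, r) = 0
F(s) = 6
n(S, f) = 6 - S
y(z, H) = (-2 + H)² (y(z, H) = (H - 2)² = (-2 + H)²)
((n(-2, 4) - 6)*(-7 - 4))*(y(0, -1) + u(3, 3)) = (((6 - 1*(-2)) - 6)*(-7 - 4))*((-2 - 1)² + 0) = (((6 + 2) - 6)*(-11))*((-3)² + 0) = ((8 - 6)*(-11))*(9 + 0) = (2*(-11))*9 = -22*9 = -198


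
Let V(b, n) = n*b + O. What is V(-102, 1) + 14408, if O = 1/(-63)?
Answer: 901277/63 ≈ 14306.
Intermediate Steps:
O = -1/63 ≈ -0.015873
V(b, n) = -1/63 + b*n (V(b, n) = n*b - 1/63 = b*n - 1/63 = -1/63 + b*n)
V(-102, 1) + 14408 = (-1/63 - 102*1) + 14408 = (-1/63 - 102) + 14408 = -6427/63 + 14408 = 901277/63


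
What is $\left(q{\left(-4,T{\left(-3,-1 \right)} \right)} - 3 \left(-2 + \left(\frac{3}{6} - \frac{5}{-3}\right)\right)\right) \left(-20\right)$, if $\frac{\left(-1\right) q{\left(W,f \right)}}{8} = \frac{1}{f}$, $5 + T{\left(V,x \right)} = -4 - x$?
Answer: $-10$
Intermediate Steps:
$T{\left(V,x \right)} = -9 - x$ ($T{\left(V,x \right)} = -5 - \left(4 + x\right) = -9 - x$)
$q{\left(W,f \right)} = - \frac{8}{f}$
$\left(q{\left(-4,T{\left(-3,-1 \right)} \right)} - 3 \left(-2 + \left(\frac{3}{6} - \frac{5}{-3}\right)\right)\right) \left(-20\right) = \left(- \frac{8}{-9 - -1} - 3 \left(-2 + \left(\frac{3}{6} - \frac{5}{-3}\right)\right)\right) \left(-20\right) = \left(- \frac{8}{-9 + 1} - 3 \left(-2 + \left(3 \cdot \frac{1}{6} - - \frac{5}{3}\right)\right)\right) \left(-20\right) = \left(- \frac{8}{-8} - 3 \left(-2 + \left(\frac{1}{2} + \frac{5}{3}\right)\right)\right) \left(-20\right) = \left(\left(-8\right) \left(- \frac{1}{8}\right) - 3 \left(-2 + \frac{13}{6}\right)\right) \left(-20\right) = \left(1 - \frac{1}{2}\right) \left(-20\right) = \frac{1}{2} \left(-20\right) = -10$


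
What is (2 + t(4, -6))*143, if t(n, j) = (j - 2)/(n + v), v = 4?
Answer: 143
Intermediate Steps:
t(n, j) = (-2 + j)/(4 + n) (t(n, j) = (j - 2)/(n + 4) = (-2 + j)/(4 + n))
(2 + t(4, -6))*143 = (2 + (-2 - 6)/(4 + 4))*143 = (2 - 8/8)*143 = (2 + (⅛)*(-8))*143 = (2 - 1)*143 = 1*143 = 143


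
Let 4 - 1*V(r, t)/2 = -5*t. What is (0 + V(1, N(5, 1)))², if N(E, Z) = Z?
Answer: 324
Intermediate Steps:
V(r, t) = 8 + 10*t (V(r, t) = 8 - (-10)*t = 8 + 10*t)
(0 + V(1, N(5, 1)))² = (0 + (8 + 10*1))² = (0 + (8 + 10))² = (0 + 18)² = 18² = 324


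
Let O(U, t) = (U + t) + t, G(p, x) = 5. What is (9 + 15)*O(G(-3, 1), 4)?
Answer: 312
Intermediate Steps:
O(U, t) = U + 2*t
(9 + 15)*O(G(-3, 1), 4) = (9 + 15)*(5 + 2*4) = 24*(5 + 8) = 24*13 = 312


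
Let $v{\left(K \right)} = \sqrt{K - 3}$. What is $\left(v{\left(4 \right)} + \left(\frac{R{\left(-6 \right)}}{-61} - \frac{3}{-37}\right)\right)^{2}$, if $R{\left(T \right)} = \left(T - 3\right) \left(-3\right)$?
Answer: $\frac{2076481}{5094049} \approx 0.40763$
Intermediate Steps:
$v{\left(K \right)} = \sqrt{-3 + K}$
$R{\left(T \right)} = 9 - 3 T$ ($R{\left(T \right)} = \left(-3 + T\right) \left(-3\right) = 9 - 3 T$)
$\left(v{\left(4 \right)} + \left(\frac{R{\left(-6 \right)}}{-61} - \frac{3}{-37}\right)\right)^{2} = \left(\sqrt{-3 + 4} + \left(\frac{9 - -18}{-61} - \frac{3}{-37}\right)\right)^{2} = \left(\sqrt{1} + \left(\left(9 + 18\right) \left(- \frac{1}{61}\right) - - \frac{3}{37}\right)\right)^{2} = \left(1 + \left(27 \left(- \frac{1}{61}\right) + \frac{3}{37}\right)\right)^{2} = \left(1 + \left(- \frac{27}{61} + \frac{3}{37}\right)\right)^{2} = \left(1 - \frac{816}{2257}\right)^{2} = \left(\frac{1441}{2257}\right)^{2} = \frac{2076481}{5094049}$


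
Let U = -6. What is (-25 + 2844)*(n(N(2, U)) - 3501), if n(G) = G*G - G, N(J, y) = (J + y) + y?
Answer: -9559229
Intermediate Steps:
N(J, y) = J + 2*y
n(G) = G**2 - G
(-25 + 2844)*(n(N(2, U)) - 3501) = (-25 + 2844)*((2 + 2*(-6))*(-1 + (2 + 2*(-6))) - 3501) = 2819*((2 - 12)*(-1 + (2 - 12)) - 3501) = 2819*(-10*(-1 - 10) - 3501) = 2819*(-10*(-11) - 3501) = 2819*(110 - 3501) = 2819*(-3391) = -9559229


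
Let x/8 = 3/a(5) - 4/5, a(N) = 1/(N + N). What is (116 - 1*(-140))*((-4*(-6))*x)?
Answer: 7176192/5 ≈ 1.4352e+6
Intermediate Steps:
a(N) = 1/(2*N)
x = 1168/5 (x = 8*(3/(((½)/5)) - 4/5) = 8*(3/(((½)*(⅕))) - 4*⅕) = 8*(3/(⅒) - ⅘) = 8*(3*10 - ⅘) = 8*(30 - ⅘) = 8*(146/5) = 1168/5 ≈ 233.60)
(116 - 1*(-140))*((-4*(-6))*x) = (116 - 1*(-140))*(-4*(-6)*(1168/5)) = (116 + 140)*(24*(1168/5)) = 256*(28032/5) = 7176192/5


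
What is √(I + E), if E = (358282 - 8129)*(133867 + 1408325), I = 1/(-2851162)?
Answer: √4389753015576897923060582/2851162 ≈ 7.3485e+5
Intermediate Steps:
I = -1/2851162 ≈ -3.5073e-7
E = 540003155376 (E = 350153*1542192 = 540003155376)
√(I + E) = √(-1/2851162 + 540003155376) = √(1539636476488146911/2851162) = √4389753015576897923060582/2851162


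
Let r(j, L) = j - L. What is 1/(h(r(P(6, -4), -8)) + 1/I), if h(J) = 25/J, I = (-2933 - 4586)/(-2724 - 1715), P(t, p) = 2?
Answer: 15038/46473 ≈ 0.32359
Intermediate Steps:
I = 7519/4439 (I = -7519/(-4439) = -7519*(-1/4439) = 7519/4439 ≈ 1.6938)
1/(h(r(P(6, -4), -8)) + 1/I) = 1/(25/(2 - 1*(-8)) + 1/(7519/4439)) = 1/(25/(2 + 8) + 4439/7519) = 1/(25/10 + 4439/7519) = 1/(25*(⅒) + 4439/7519) = 1/(5/2 + 4439/7519) = 1/(46473/15038) = 15038/46473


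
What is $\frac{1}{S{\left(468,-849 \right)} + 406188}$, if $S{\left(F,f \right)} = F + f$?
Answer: $\frac{1}{405807} \approx 2.4642 \cdot 10^{-6}$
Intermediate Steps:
$\frac{1}{S{\left(468,-849 \right)} + 406188} = \frac{1}{\left(468 - 849\right) + 406188} = \frac{1}{-381 + 406188} = \frac{1}{405807}$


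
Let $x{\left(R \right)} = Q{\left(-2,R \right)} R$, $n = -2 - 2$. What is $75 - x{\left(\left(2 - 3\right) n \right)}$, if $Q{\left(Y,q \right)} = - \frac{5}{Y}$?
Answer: $65$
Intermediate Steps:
$n = -4$ ($n = -2 - 2 = -4$)
$x{\left(R \right)} = \frac{5 R}{2}$ ($x{\left(R \right)} = - \frac{5}{-2} R = \left(-5\right) \left(- \frac{1}{2}\right) R = \frac{5 R}{2}$)
$75 - x{\left(\left(2 - 3\right) n \right)} = 75 - \frac{5 \left(2 - 3\right) \left(-4\right)}{2} = 75 - \frac{5 \left(\left(-1\right) \left(-4\right)\right)}{2} = 75 - \frac{5}{2} \cdot 4 = 75 - 10 = 65$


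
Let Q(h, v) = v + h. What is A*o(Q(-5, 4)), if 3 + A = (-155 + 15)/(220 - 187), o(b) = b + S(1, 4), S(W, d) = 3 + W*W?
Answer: -239/11 ≈ -21.727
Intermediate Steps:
S(W, d) = 3 + W**2
Q(h, v) = h + v
o(b) = 4 + b (o(b) = b + (3 + 1**2) = b + (3 + 1) = b + 4 = 4 + b)
A = -239/33 (A = -3 + (-155 + 15)/(220 - 187) = -3 - 140/33 = -239/33 ≈ -7.2424)
A*o(Q(-5, 4)) = -239*(4 + (-5 + 4))/33 = -239*(4 - 1)/33 = -239/33*3 = -239/11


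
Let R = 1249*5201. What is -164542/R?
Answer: -23506/928007 ≈ -0.025330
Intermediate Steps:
R = 6496049
-164542/R = -164542/6496049 = -164542*1/6496049 = -23506/928007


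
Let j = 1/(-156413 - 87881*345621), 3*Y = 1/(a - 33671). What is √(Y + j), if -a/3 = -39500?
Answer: √22397787516146100410373726/2387459514145282 ≈ 0.0019823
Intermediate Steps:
a = 118500 (a = -3*(-39500) = 118500)
Y = 1/254487 (Y = 1/(3*(118500 - 33671)) = (⅓)/84829 = (⅓)*(1/84829) = 1/254487 ≈ 3.9295e-6)
j = -1/84433136574 (j = (1/345621)/(-244294) = -1/244294*1/345621 = -1/84433136574 ≈ -1.1844e-11)
√(Y + j) = √(1/254487 - 1/84433136574) = √(9381431343/2387459514145282) = √22397787516146100410373726/2387459514145282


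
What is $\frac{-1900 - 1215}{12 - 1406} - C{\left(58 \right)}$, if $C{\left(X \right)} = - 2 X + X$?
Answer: $\frac{83967}{1394} \approx 60.235$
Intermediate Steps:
$C{\left(X \right)} = - X$
$\frac{-1900 - 1215}{12 - 1406} - C{\left(58 \right)} = \frac{-1900 - 1215}{12 - 1406} - \left(-1\right) 58 = - \frac{3115}{-1394} - -58 = \left(-3115\right) \left(- \frac{1}{1394}\right) + 58 = \frac{3115}{1394} + 58 = \frac{83967}{1394}$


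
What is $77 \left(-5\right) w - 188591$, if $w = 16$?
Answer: $-194751$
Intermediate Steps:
$77 \left(-5\right) w - 188591 = 77 \left(-5\right) 16 - 188591 = \left(-385\right) 16 - 188591 = -6160 - 188591 = -194751$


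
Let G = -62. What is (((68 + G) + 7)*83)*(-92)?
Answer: -99268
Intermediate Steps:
(((68 + G) + 7)*83)*(-92) = (((68 - 62) + 7)*83)*(-92) = ((6 + 7)*83)*(-92) = (13*83)*(-92) = 1079*(-92) = -99268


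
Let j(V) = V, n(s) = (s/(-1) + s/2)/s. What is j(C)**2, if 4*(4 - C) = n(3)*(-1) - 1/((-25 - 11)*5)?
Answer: 7778521/518400 ≈ 15.005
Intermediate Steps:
n(s) = -1/2 (n(s) = (s*(-1) + s*(1/2))/s = (-s + s/2)/s = (-s/2)/s = -1/2)
C = 2789/720 (C = 4 - (-1/2*(-1) - 1/((-25 - 11)*5))/4 = 4 - (1/2 - 1/((-36)*5))/4 = 4 - (1/2 - (-1)/(36*5))/4 = 4 - (1/2 - 1*(-1/180))/4 = 4 - (1/2 + 1/180)/4 = 4 - 1/4*91/180 = 4 - 91/720 = 2789/720 ≈ 3.8736)
j(C)**2 = (2789/720)**2 = 7778521/518400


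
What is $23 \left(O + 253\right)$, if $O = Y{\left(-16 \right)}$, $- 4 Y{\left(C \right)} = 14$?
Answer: $\frac{11477}{2} \approx 5738.5$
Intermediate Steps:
$Y{\left(C \right)} = - \frac{7}{2}$ ($Y{\left(C \right)} = \left(- \frac{1}{4}\right) 14 = - \frac{7}{2}$)
$O = - \frac{7}{2} \approx -3.5$
$23 \left(O + 253\right) = 23 \left(- \frac{7}{2} + 253\right) = 23 \cdot \frac{499}{2} = \frac{11477}{2}$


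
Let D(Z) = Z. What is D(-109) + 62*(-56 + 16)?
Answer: -2589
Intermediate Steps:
D(-109) + 62*(-56 + 16) = -109 + 62*(-56 + 16) = -109 + 62*(-40) = -109 - 2480 = -2589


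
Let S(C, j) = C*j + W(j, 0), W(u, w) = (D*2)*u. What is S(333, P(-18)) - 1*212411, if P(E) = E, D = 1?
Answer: -218441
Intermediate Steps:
W(u, w) = 2*u (W(u, w) = (1*2)*u = 2*u)
S(C, j) = 2*j + C*j (S(C, j) = C*j + 2*j = 2*j + C*j)
S(333, P(-18)) - 1*212411 = -18*(2 + 333) - 1*212411 = -18*335 - 212411 = -6030 - 212411 = -218441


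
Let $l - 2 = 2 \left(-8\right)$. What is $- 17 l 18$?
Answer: $4284$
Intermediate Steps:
$l = -14$ ($l = 2 + 2 \left(-8\right) = 2 - 16 = -14$)
$- 17 l 18 = \left(-17\right) \left(-14\right) 18 = 238 \cdot 18 = 4284$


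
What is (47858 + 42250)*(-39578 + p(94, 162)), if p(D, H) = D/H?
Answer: -32096179252/9 ≈ -3.5662e+9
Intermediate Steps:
(47858 + 42250)*(-39578 + p(94, 162)) = (47858 + 42250)*(-39578 + 94/162) = 90108*(-39578 + 94*(1/162)) = 90108*(-39578 + 47/81) = 90108*(-3205771/81) = -32096179252/9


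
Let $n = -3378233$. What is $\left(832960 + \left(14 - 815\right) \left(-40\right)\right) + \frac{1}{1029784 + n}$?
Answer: $\frac{2031408384999}{2348449} \approx 8.65 \cdot 10^{5}$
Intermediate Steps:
$\left(832960 + \left(14 - 815\right) \left(-40\right)\right) + \frac{1}{1029784 + n} = \left(832960 + \left(14 - 815\right) \left(-40\right)\right) + \frac{1}{1029784 - 3378233} = \left(832960 - -32040\right) + \frac{1}{-2348449} = \left(832960 + 32040\right) - \frac{1}{2348449} = 865000 - \frac{1}{2348449} = \frac{2031408384999}{2348449}$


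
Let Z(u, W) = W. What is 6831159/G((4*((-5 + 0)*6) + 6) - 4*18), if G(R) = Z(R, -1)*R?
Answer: 2277053/62 ≈ 36727.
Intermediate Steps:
G(R) = -R
6831159/G((4*((-5 + 0)*6) + 6) - 4*18) = 6831159/((-((4*((-5 + 0)*6) + 6) - 4*18))) = 6831159/((-((4*(-5*6) + 6) - 72))) = 6831159/((-((4*(-30) + 6) - 72))) = 6831159/((-((-120 + 6) - 72))) = 6831159/((-(-114 - 72))) = 6831159/((-1*(-186))) = 6831159/186 = 6831159*(1/186) = 2277053/62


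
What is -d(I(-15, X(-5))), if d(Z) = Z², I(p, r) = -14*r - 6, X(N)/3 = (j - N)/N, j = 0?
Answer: -1296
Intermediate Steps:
X(N) = -3 (X(N) = 3*((0 - N)/N) = 3*((-N)/N) = 3*(-1) = -3)
I(p, r) = -6 - 14*r
-d(I(-15, X(-5))) = -(-6 - 14*(-3))² = -(-6 + 42)² = -1*36² = -1*1296 = -1296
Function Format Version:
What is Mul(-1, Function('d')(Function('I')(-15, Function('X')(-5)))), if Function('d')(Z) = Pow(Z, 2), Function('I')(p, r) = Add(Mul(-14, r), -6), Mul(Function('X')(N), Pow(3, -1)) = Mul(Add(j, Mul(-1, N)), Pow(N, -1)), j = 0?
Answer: -1296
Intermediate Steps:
Function('X')(N) = -3 (Function('X')(N) = Mul(3, Mul(Add(0, Mul(-1, N)), Pow(N, -1))) = Mul(3, Mul(Mul(-1, N), Pow(N, -1))) = Mul(3, -1) = -3)
Function('I')(p, r) = Add(-6, Mul(-14, r))
Mul(-1, Function('d')(Function('I')(-15, Function('X')(-5)))) = Mul(-1, Pow(Add(-6, Mul(-14, -3)), 2)) = Mul(-1, Pow(Add(-6, 42), 2)) = Mul(-1, Pow(36, 2)) = Mul(-1, 1296) = -1296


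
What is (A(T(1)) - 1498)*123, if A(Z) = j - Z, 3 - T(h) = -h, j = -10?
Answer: -185976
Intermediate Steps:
T(h) = 3 + h (T(h) = 3 - (-1)*h = 3 + h)
A(Z) = -10 - Z
(A(T(1)) - 1498)*123 = ((-10 - (3 + 1)) - 1498)*123 = ((-10 - 1*4) - 1498)*123 = ((-10 - 4) - 1498)*123 = (-14 - 1498)*123 = -1512*123 = -185976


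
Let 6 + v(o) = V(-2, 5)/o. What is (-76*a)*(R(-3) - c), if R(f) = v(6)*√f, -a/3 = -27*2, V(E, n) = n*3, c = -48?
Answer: -590976 + 43092*I*√3 ≈ -5.9098e+5 + 74638.0*I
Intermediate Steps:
V(E, n) = 3*n
a = 162 (a = -(-81)*2 = -3*(-54) = 162)
v(o) = -6 + 15/o (v(o) = -6 + (3*5)/o = -6 + 15/o)
R(f) = -7*√f/2 (R(f) = (-6 + 15/6)*√f = (-6 + 15*(⅙))*√f = (-6 + 5/2)*√f = -7*√f/2)
(-76*a)*(R(-3) - c) = (-76*162)*(-7*I*√3/2 - 1*(-48)) = -12312*(-7*I*√3/2 + 48) = -12312*(48 - 7*I*√3/2) = -590976 + 43092*I*√3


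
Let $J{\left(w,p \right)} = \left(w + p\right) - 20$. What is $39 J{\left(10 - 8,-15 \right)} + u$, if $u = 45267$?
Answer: $43980$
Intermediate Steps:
$J{\left(w,p \right)} = -20 + p + w$ ($J{\left(w,p \right)} = \left(p + w\right) - 20 = -20 + p + w$)
$39 J{\left(10 - 8,-15 \right)} + u = 39 \left(-20 - 15 + \left(10 - 8\right)\right) + 45267 = 39 \left(-20 - 15 + 2\right) + 45267 = 39 \left(-33\right) + 45267 = -1287 + 45267 = 43980$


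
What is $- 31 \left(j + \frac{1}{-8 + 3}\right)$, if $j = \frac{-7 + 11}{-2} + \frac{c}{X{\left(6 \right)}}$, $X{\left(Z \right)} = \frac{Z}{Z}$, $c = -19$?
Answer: $\frac{3286}{5} \approx 657.2$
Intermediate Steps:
$X{\left(Z \right)} = 1$
$j = -21$ ($j = \frac{-7 + 11}{-2} - \frac{19}{1} = 4 \left(- \frac{1}{2}\right) - 19 = -2 - 19 = -21$)
$- 31 \left(j + \frac{1}{-8 + 3}\right) = - 31 \left(-21 + \frac{1}{-8 + 3}\right) = - 31 \left(-21 + \frac{1}{-5}\right) = - 31 \left(-21 - \frac{1}{5}\right) = \left(-31\right) \left(- \frac{106}{5}\right) = \frac{3286}{5}$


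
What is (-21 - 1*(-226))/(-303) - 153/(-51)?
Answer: 704/303 ≈ 2.3234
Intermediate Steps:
(-21 - 1*(-226))/(-303) - 153/(-51) = (-21 + 226)*(-1/303) - 153*(-1/51) = 205*(-1/303) + 3 = -205/303 + 3 = 704/303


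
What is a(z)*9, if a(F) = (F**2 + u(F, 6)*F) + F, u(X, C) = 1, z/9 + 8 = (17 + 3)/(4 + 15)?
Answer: 12295800/361 ≈ 34060.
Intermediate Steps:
z = -1188/19 (z = -72 + 9*((17 + 3)/(4 + 15)) = -72 + 9*(20/19) = -72 + 180/19 = -1188/19 ≈ -62.526)
a(F) = F**2 + 2*F (a(F) = (F**2 + 1*F) + F = (F**2 + F) + F = (F + F**2) + F = F**2 + 2*F)
a(z)*9 = -1188*(2 - 1188/19)/19*9 = -1188/19*(-1150/19)*9 = (1366200/361)*9 = 12295800/361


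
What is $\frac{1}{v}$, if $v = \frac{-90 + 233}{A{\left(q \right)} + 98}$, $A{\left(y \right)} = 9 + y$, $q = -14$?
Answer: $\frac{93}{143} \approx 0.65035$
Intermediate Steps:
$v = \frac{143}{93}$ ($v = \frac{-90 + 233}{\left(9 - 14\right) + 98} = \frac{143}{-5 + 98} = \frac{143}{93} \approx 1.5376$)
$\frac{1}{v} = \frac{1}{\frac{143}{93}} = \frac{93}{143}$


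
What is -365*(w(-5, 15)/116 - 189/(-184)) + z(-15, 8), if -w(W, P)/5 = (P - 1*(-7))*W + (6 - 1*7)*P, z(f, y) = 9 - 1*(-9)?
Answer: -12398267/5336 ≈ -2323.5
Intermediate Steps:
z(f, y) = 18 (z(f, y) = 9 + 9 = 18)
w(W, P) = 5*P - 5*W*(7 + P) (w(W, P) = -5*((P - 1*(-7))*W + (6 - 1*7)*P) = -5*((P + 7)*W + (6 - 7)*P) = -5*((7 + P)*W - P) = -5*(W*(7 + P) - P) = -5*(-P + W*(7 + P)) = 5*P - 5*W*(7 + P))
-365*(w(-5, 15)/116 - 189/(-184)) + z(-15, 8) = -365*((-35*(-5) + 5*15 - 5*15*(-5))/116 - 189/(-184)) + 18 = -365*((175 + 75 + 375)*(1/116) - 189*(-1/184)) + 18 = -365*(625*(1/116) + 189/184) + 18 = -365*(625/116 + 189/184) + 18 = -365*34231/5336 + 18 = -12494315/5336 + 18 = -12398267/5336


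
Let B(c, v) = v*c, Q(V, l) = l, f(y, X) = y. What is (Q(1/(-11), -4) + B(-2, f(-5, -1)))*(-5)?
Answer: -30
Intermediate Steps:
B(c, v) = c*v
(Q(1/(-11), -4) + B(-2, f(-5, -1)))*(-5) = (-4 - 2*(-5))*(-5) = (-4 + 10)*(-5) = 6*(-5) = -30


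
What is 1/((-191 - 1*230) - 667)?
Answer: -1/1088 ≈ -0.00091912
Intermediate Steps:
1/((-191 - 1*230) - 667) = 1/((-191 - 230) - 667) = 1/(-421 - 667) = 1/(-1088) = -1/1088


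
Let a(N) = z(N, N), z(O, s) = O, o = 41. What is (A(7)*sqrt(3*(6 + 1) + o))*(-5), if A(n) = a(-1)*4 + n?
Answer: -15*sqrt(62) ≈ -118.11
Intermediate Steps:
a(N) = N
A(n) = -4 + n (A(n) = -1*4 + n = -4 + n)
(A(7)*sqrt(3*(6 + 1) + o))*(-5) = ((-4 + 7)*sqrt(3*(6 + 1) + 41))*(-5) = (3*sqrt(3*7 + 41))*(-5) = (3*sqrt(21 + 41))*(-5) = (3*sqrt(62))*(-5) = -15*sqrt(62)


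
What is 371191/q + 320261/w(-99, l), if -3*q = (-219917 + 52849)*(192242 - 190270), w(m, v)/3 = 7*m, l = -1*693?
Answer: -9591842196799/62267580144 ≈ -154.04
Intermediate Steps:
l = -693
w(m, v) = 21*m (w(m, v) = 3*(7*m) = 21*m)
q = 329458096/3 (q = -(-219917 + 52849)*(192242 - 190270)/3 = -(-167068)*1972/3 = -⅓*(-329458096) = 329458096/3 ≈ 1.0982e+8)
371191/q + 320261/w(-99, l) = 371191/(329458096/3) + 320261/((21*(-99))) = 371191*(3/329458096) + 320261/(-2079) = 1113573/329458096 + 320261*(-1/2079) = 1113573/329458096 - 320261/2079 = -9591842196799/62267580144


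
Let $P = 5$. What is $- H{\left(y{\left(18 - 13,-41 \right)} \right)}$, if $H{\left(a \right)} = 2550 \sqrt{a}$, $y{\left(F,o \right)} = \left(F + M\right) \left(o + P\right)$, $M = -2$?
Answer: $- 15300 i \sqrt{3} \approx - 26500.0 i$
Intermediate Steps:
$y{\left(F,o \right)} = \left(-2 + F\right) \left(5 + o\right)$ ($y{\left(F,o \right)} = \left(F - 2\right) \left(o + 5\right) = \left(-2 + F\right) \left(5 + o\right)$)
$- H{\left(y{\left(18 - 13,-41 \right)} \right)} = - 2550 \sqrt{-10 - -82 + 5 \left(18 - 13\right) + \left(18 - 13\right) \left(-41\right)} = - 2550 \sqrt{-10 + 82 + 5 \cdot 5 + 5 \left(-41\right)} = - 2550 \sqrt{-10 + 82 + 25 - 205} = - 2550 \sqrt{-108} = - 2550 \cdot 6 i \sqrt{3} = - 15300 i \sqrt{3}$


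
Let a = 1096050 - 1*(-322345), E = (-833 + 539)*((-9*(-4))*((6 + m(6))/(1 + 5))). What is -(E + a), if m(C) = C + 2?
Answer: -1393699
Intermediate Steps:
m(C) = 2 + C
E = -24696 (E = (-833 + 539)*((-9*(-4))*((6 + (2 + 6))/(1 + 5))) = -10584*(6 + 8)/6 = -10584*14*(⅙) = -10584*7/3 = -294*84 = -24696)
a = 1418395 (a = 1096050 + 322345 = 1418395)
-(E + a) = -(-24696 + 1418395) = -1*1393699 = -1393699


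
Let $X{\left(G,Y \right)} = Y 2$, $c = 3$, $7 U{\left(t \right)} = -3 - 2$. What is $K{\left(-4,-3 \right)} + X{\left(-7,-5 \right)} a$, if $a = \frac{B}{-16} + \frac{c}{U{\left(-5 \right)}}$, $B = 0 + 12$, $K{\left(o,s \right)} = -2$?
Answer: $\frac{95}{2} \approx 47.5$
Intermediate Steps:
$U{\left(t \right)} = - \frac{5}{7}$ ($U{\left(t \right)} = \frac{-3 - 2}{7} = \frac{1}{7} \left(-5\right) = - \frac{5}{7}$)
$B = 12$
$a = - \frac{99}{20}$ ($a = \frac{12}{-16} + \frac{3}{- \frac{5}{7}} = 12 \left(- \frac{1}{16}\right) + 3 \left(- \frac{7}{5}\right) = - \frac{3}{4} - \frac{21}{5} = - \frac{99}{20} \approx -4.95$)
$X{\left(G,Y \right)} = 2 Y$
$K{\left(-4,-3 \right)} + X{\left(-7,-5 \right)} a = -2 + 2 \left(-5\right) \left(- \frac{99}{20}\right) = -2 - - \frac{99}{2} = -2 + \frac{99}{2} = \frac{95}{2}$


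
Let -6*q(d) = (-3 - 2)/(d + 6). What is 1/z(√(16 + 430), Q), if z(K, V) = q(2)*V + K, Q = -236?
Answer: -3540/22801 - 144*√446/22801 ≈ -0.28863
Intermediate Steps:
q(d) = 5/(6*(6 + d)) (q(d) = -(-3 - 2)/(6*(d + 6)) = -(-5)/(6*(6 + d)) = 5/(6*(6 + d)))
z(K, V) = K + 5*V/48 (z(K, V) = (5/(6*(6 + 2)))*V + K = ((⅚)/8)*V + K = ((⅚)*(⅛))*V + K = 5*V/48 + K = K + 5*V/48)
1/z(√(16 + 430), Q) = 1/(√(16 + 430) + (5/48)*(-236)) = 1/(√446 - 295/12) = 1/(-295/12 + √446)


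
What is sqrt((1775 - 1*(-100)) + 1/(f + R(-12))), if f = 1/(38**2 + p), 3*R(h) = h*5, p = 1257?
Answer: 2*sqrt(1367800567889)/54019 ≈ 43.301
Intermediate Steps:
R(h) = 5*h/3 (R(h) = (h*5)/3 = (5*h)/3 = 5*h/3)
f = 1/2701 (f = 1/(38**2 + 1257) = 1/(1444 + 1257) = 1/2701 ≈ 0.00037023)
sqrt((1775 - 1*(-100)) + 1/(f + R(-12))) = sqrt((1775 - 1*(-100)) + 1/(1/2701 + (5/3)*(-12))) = sqrt((1775 + 100) + 1/(1/2701 - 20)) = sqrt(1875 + 1/(-54019/2701)) = sqrt(1875 - 2701/54019) = sqrt(101282924/54019) = 2*sqrt(1367800567889)/54019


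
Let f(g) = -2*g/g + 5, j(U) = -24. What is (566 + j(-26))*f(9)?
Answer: 1626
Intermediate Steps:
f(g) = 3 (f(g) = -2*1 + 5 = -2 + 5 = 3)
(566 + j(-26))*f(9) = (566 - 24)*3 = 542*3 = 1626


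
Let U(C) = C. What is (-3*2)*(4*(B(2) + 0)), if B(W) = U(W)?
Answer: -48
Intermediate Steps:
B(W) = W
(-3*2)*(4*(B(2) + 0)) = (-3*2)*(4*(2 + 0)) = -24*2 = -6*8 = -48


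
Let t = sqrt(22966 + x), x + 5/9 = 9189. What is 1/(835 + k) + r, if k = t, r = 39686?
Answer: 47509183625/1197127 - 3*sqrt(289390)/5985635 ≈ 39686.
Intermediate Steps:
x = 82696/9 (x = -5/9 + 9189 = 82696/9 ≈ 9188.4)
t = sqrt(289390)/3 (t = sqrt(22966 + 82696/9) = sqrt(289390/9) = sqrt(289390)/3 ≈ 179.32)
k = sqrt(289390)/3 ≈ 179.32
1/(835 + k) + r = 1/(835 + sqrt(289390)/3) + 39686 = 39686 + 1/(835 + sqrt(289390)/3)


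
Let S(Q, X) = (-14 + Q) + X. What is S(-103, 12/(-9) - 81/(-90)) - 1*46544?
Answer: -1399843/30 ≈ -46661.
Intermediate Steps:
S(Q, X) = -14 + Q + X
S(-103, 12/(-9) - 81/(-90)) - 1*46544 = (-14 - 103 + (12/(-9) - 81/(-90))) - 1*46544 = (-14 - 103 + (12*(-1/9) - 81*(-1/90))) - 46544 = (-14 - 103 + (-4/3 + 9/10)) - 46544 = (-14 - 103 - 13/30) - 46544 = -3523/30 - 46544 = -1399843/30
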